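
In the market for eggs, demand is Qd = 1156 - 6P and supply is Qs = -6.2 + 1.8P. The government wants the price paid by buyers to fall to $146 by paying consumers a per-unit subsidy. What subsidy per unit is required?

Required subsidy s = $13 per unit

At a buyer price of 146, quantity demanded is 1156 − 6·146 = 280.
Sellers supply 280 only when they receive Ps with -6.2 + 1.8·Ps = 280, i.e. Ps = 159.
s = Ps − Pb = 159 − 146 = 13.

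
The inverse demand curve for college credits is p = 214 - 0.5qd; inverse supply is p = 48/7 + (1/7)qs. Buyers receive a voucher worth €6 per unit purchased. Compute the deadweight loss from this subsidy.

Pre-subsidy: 214 - 0.5q = 48/7 + (1/7)q gives q* = 2900/9 and p* = 476/9.
With the rebate, buyers effectively pay pb = ps − 6, where ps is the price sellers receive.
On the curves, pb = 214 - 0.5q and ps = 48/7 + (1/7)q; the wedge ps − pb = 6 gives 48/7 + (1/7)q − (214 - 0.5q) = 6, so q' = 2984/9.
Then pb = 214 − 0.5·(2984/9) = 434/9 and ps = 48/7 + (1/7)·(2984/9) = 488/9.
The subsidy expands output by 2984/9 − 2900/9 = 28/3 past the efficient level; on those units the gap between marginal cost and willingness to pay runs from 0 up to 6.
DWL = ½ × 6 × 28/3 = 28.

Deadweight loss = €28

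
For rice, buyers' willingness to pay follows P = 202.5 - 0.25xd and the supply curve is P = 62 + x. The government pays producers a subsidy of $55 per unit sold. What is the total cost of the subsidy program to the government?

Pre-subsidy: 202.5 - 0.25x = 62 + x gives x* = 112.4 and P* = 174.4.
With the subsidy, sellers receive Ps = Pb + 55 for each unit, where Pb is the price buyers pay.
On the curves, Pb = 202.5 - 0.25x and Ps = 62 + x; the wedge Ps − Pb = 55 gives 62 + x − (202.5 - 0.25x) = 55, so x' = 156.4.
Then Pb = 202.5 − 0.25·156.4 = 163.4 and Ps = 62 + 1·156.4 = 218.4.
Government outlay = subsidy × quantity = 55 × 156.4 = 8602.

Government cost = $8602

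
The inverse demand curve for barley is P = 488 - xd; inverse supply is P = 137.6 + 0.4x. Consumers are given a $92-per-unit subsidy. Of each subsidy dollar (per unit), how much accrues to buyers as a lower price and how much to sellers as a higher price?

Buyers gain 460/7 per unit; sellers gain 184/7 per unit

Pre-subsidy: 488 - x = 137.6 + 0.4x gives x* = 1752/7 and P* = 1664/7.
With the rebate, buyers effectively pay Pb = Ps − 92, where Ps is the price sellers receive.
On the curves, Pb = 488 - x and Ps = 137.6 + 0.4x; the wedge Ps − Pb = 92 gives 137.6 + 0.4x − (488 - x) = 92, so x' = 316.
Then Pb = 488 − 1·316 = 172 and Ps = 137.6 + 0.4·316 = 264.
Buyers' price falls by P* − Pb = 1664/7 − 172 = 460/7; sellers' price rises by Ps − P* = 264 − 1664/7 = 184/7.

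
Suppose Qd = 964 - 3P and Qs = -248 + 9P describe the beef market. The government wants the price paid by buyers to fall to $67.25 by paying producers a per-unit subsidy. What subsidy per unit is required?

At a buyer price of 67.25, quantity demanded is 964 − 3·67.25 = 762.25.
Sellers supply 762.25 only when they receive Ps with -248 + 9·Ps = 762.25, i.e. Ps = 112.25.
s = Ps − Pb = 112.25 − 67.25 = 45.

Required subsidy s = $45 per unit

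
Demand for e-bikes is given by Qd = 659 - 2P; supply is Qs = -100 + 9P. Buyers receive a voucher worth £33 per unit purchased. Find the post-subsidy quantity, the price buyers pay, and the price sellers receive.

Pre-subsidy: 659 - 2P = -100 + 9P gives P* = 69, Q* = 521.
With the rebate, buyers effectively pay Pb = Ps − 33, where Ps is the price sellers receive.
Demand in terms of Ps becomes Qd = 659 − 2(Ps − 33) = 725 - 2Ps. Setting this equal to supply: 725 - 2Ps = -100 + 9Ps, so Ps = 75.
Buyers pay Pb = 75 − 33 = 42; Q' = -100 + 9·75 = 575.

Q' = 575; buyers pay £42; sellers receive £75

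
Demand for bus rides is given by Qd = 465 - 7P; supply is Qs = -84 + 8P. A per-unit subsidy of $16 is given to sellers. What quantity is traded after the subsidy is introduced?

Q' = 4028/15

Pre-subsidy: 465 - 7P = -84 + 8P gives P* = 36.6, Q* = 208.8.
With the subsidy, sellers receive Ps = Pb + 16 for each unit, where Pb is the price buyers pay.
Supply in terms of Pb becomes Qs = -84 + 8(Pb + 16) = 44 + 8Pb. Setting this equal to demand: 465 - 7Pb = 44 + 8Pb, so Pb = 421/15.
Sellers receive Ps = 421/15 + 16 = 661/15; Q' = 465 − 7·(421/15) = 4028/15.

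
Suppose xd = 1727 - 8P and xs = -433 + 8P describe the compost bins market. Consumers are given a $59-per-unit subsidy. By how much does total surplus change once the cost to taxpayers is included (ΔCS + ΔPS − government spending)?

Net change in total surplus = -$6962

Pre-subsidy: 1727 - 8P = -433 + 8P gives P* = 135, x* = 647.
With the rebate, buyers effectively pay Pb = Ps − 59, where Ps is the price sellers receive.
Demand in terms of Ps becomes xd = 1727 − 8(Ps − 59) = 2199 - 8Ps. Setting this equal to supply: 2199 - 8Ps = -433 + 8Ps, so Ps = 164.5.
Buyers pay Pb = 164.5 − 59 = 105.5; x' = -433 + 8·164.5 = 883.
ΔCS = ½(647 + 883)(135 − 105.5) = 22567.5; ΔPS = ½(647 + 883)(164.5 − 135) = 22567.5.
Government spending = 59 × 883 = 52097.
Net change = 22567.5 + 22567.5 − 52097 = -6962. The loss equals the DWL triangle ½·59·236.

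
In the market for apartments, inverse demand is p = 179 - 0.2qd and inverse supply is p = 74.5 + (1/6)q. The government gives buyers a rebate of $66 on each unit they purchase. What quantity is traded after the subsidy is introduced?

q' = 465

Pre-subsidy: 179 - 0.2q = 74.5 + (1/6)q gives q* = 285 and p* = 122.
With the rebate, buyers effectively pay pb = ps − 66, where ps is the price sellers receive.
On the curves, pb = 179 - 0.2q and ps = 74.5 + (1/6)q; the wedge ps − pb = 66 gives 74.5 + (1/6)q − (179 - 0.2q) = 66, so q' = 465.
Then pb = 179 − 0.2·465 = 86 and ps = 74.5 + (1/6)·465 = 152.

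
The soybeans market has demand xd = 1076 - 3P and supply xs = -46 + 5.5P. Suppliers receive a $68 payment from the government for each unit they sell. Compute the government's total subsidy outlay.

Government cost = $55216

Pre-subsidy: 1076 - 3P = -46 + 5.5P gives P* = 132, x* = 680.
With the subsidy, sellers receive Ps = Pb + 68 for each unit, where Pb is the price buyers pay.
Supply in terms of Pb becomes xs = -46 + 5.5(Pb + 68) = 328 + 5.5Pb. Setting this equal to demand: 1076 - 3Pb = 328 + 5.5Pb, so Pb = 88.
Sellers receive Ps = 88 + 68 = 156; x' = 1076 − 3·88 = 812.
Government outlay = subsidy × quantity = 68 × 812 = 55216.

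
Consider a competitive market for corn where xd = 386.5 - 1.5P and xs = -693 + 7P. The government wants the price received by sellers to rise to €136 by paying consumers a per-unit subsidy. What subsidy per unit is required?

At a seller price of 136, quantity supplied is -693 + 7·136 = 259.
Buyers absorb 259 only when they pay Pb with 386.5 − 1.5·Pb = 259, i.e. Pb = 85.
s = Ps − Pb = 136 − 85 = 51.

Required subsidy s = €51 per unit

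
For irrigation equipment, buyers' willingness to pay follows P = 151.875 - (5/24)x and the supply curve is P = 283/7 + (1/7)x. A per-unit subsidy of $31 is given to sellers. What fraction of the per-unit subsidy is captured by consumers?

Pre-subsidy: 151.875 - (5/24)x = 283/7 + (1/7)x gives x* = 18723/59 and P* = 5060/59.
With the subsidy, sellers receive Ps = Pb + 31 for each unit, where Pb is the price buyers pay.
On the curves, Pb = 151.875 - (5/24)x and Ps = 283/7 + (1/7)x; the wedge Ps − Pb = 31 gives 283/7 + (1/7)x − (151.875 - (5/24)x) = 31, so x' = 23931/59.
Then Pb = 151.875 − (5/24)·(23931/59) = 3975/59 and Ps = 283/7 + (1/7)·(23931/59) = 5804/59.
Buyers' price falls by P* − Pb = 5060/59 − 3975/59 = 1085/59; sellers' price rises by Ps − P* = 5804/59 − 5060/59 = 744/59.
So consumers capture (1085/59)/31 = 35/59 of each unit of subsidy.

Consumer share = 35/59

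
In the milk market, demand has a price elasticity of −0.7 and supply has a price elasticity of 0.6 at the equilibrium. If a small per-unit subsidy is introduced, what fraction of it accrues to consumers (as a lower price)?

Consumer share = 6/13

For a small subsidy around the equilibrium, the benefit split depends on the relative slopes, which at a point are proportional to the elasticities.
Buyer share = εs/(εs + |εd|) = 0.6/(0.6 + 0.7) = 6/13; seller share = |εd|/(εs + |εd|) = 7/13.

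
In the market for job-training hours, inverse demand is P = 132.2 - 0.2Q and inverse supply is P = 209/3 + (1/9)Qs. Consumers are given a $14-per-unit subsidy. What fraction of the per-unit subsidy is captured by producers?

Producer share = 5/14

Pre-subsidy: 132.2 - 0.2Q = 209/3 + (1/9)Q gives Q* = 201 and P* = 92.
With the rebate, buyers effectively pay Pb = Ps − 14, where Ps is the price sellers receive.
On the curves, Pb = 132.2 - 0.2Q and Ps = 209/3 + (1/9)Q; the wedge Ps − Pb = 14 gives 209/3 + (1/9)Q − (132.2 - 0.2Q) = 14, so Q' = 246.
Then Pb = 132.2 − 0.2·246 = 83 and Ps = 209/3 + (1/9)·246 = 97.
Buyers' price falls by P* − Pb = 92 − 83 = 9; sellers' price rises by Ps − P* = 97 − 92 = 5.
So producers capture 5/14 = 5/14 of each unit of subsidy.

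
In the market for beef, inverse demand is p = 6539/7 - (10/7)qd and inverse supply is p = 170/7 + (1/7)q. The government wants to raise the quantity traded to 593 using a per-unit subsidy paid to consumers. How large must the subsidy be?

Required subsidy s = 22 per unit

At q = 593, from the demand curve buyers pay pb = 6539/7 − (10/7)·593 = 87; from the supply curve sellers need ps = 170/7 + (1/7)·593 = 109.
The subsidy must fill the gap: s = ps − pb = 109 − 87 = 22.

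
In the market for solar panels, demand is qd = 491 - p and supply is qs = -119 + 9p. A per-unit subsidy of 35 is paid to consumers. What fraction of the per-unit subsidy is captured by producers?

Pre-subsidy: 491 - p = -119 + 9p gives p* = 61, q* = 430.
With the rebate, buyers effectively pay pb = ps − 35, where ps is the price sellers receive.
Demand in terms of ps becomes qd = 491 − 1(ps − 35) = 526 - ps. Setting this equal to supply: 526 - ps = -119 + 9ps, so ps = 64.5.
Buyers pay pb = 64.5 − 35 = 29.5; q' = -119 + 9·64.5 = 461.5.
Buyers' price falls by p* − pb = 61 − 29.5 = 31.5; sellers' price rises by ps − p* = 64.5 − 61 = 3.5.
So producers capture 3.5/35 = 0.1 of each unit of subsidy.

Producer share = 0.1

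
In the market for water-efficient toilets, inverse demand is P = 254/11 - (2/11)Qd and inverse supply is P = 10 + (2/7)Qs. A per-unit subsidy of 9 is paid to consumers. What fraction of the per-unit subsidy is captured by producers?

Producer share = 11/18

Pre-subsidy: 254/11 - (2/11)Q = 10 + (2/7)Q gives Q* = 28 and P* = 18.
With the rebate, buyers effectively pay Pb = Ps − 9, where Ps is the price sellers receive.
On the curves, Pb = 254/11 - (2/11)Q and Ps = 10 + (2/7)Q; the wedge Ps − Pb = 9 gives 10 + (2/7)Q − (254/11 - (2/11)Q) = 9, so Q' = 47.25.
Then Pb = 254/11 − (2/11)·47.25 = 14.5 and Ps = 10 + (2/7)·47.25 = 23.5.
Buyers' price falls by P* − Pb = 18 − 14.5 = 3.5; sellers' price rises by Ps − P* = 23.5 − 18 = 5.5.
So producers capture 5.5/9 = 11/18 of each unit of subsidy.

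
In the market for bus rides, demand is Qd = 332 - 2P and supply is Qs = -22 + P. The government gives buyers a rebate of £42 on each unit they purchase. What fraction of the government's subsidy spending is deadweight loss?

Pre-subsidy: 332 - 2P = -22 + P gives P* = 118, Q* = 96.
With the rebate, buyers effectively pay Pb = Ps − 42, where Ps is the price sellers receive.
Demand in terms of Ps becomes Qd = 332 − 2(Ps − 42) = 416 - 2Ps. Setting this equal to supply: 416 - 2Ps = -22 + Ps, so Ps = 146.
Buyers pay Pb = 146 − 42 = 104; Q' = -22 + 1·146 = 124.
ΔCS = ½(96 + 124)(118 − 104) = 1540; ΔPS = ½(96 + 124)(146 − 118) = 3080.
Government spending = 42 × 124 = 5208.
DWL = ½ × 42 × (124 − 96) = 588; fraction = 588 / 5208 = 7/62.

DWL / government spending = 7/62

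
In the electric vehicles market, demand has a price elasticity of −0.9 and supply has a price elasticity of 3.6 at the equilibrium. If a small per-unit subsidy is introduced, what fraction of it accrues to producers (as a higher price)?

For a small subsidy around the equilibrium, the benefit split depends on the relative slopes, which at a point are proportional to the elasticities.
Buyer share = εs/(εs + |εd|) = 3.6/(3.6 + 0.9) = 0.8; seller share = |εd|/(εs + |εd|) = 0.2.
So producers capture 0.2 of the subsidy.

Producer share = 0.2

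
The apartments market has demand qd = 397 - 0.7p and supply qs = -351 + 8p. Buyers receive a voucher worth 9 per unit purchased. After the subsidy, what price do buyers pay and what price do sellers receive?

Pre-subsidy: 397 - 0.7p = -351 + 8p gives p* = 7480/87, q* = 29303/87.
With the rebate, buyers effectively pay pb = ps − 9, where ps is the price sellers receive.
Demand in terms of ps becomes qd = 397 − 0.7(ps − 9) = 403.3 - 0.7ps. Setting this equal to supply: 403.3 - 0.7ps = -351 + 8ps, so ps = 7543/87.
Buyers pay pb = 7543/87 − 9 = 6760/87; q' = -351 + 8·(7543/87) = 29807/87.

Buyers pay 6760/87; sellers receive 7543/87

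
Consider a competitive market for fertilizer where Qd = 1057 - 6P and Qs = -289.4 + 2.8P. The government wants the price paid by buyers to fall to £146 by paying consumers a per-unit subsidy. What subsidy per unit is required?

Required subsidy s = £22 per unit

At a buyer price of 146, quantity demanded is 1057 − 6·146 = 181.
Sellers supply 181 only when they receive Ps with -289.4 + 2.8·Ps = 181, i.e. Ps = 168.
s = Ps − Pb = 168 − 146 = 22.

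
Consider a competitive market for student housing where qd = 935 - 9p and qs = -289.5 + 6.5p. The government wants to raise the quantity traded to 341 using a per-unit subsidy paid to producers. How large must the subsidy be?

At q = 341, invert demand for the buyer price: pb = (935 − 341)/9 = 66; invert supply for the seller price: ps = (341 − (-289.5))/6.5 = 97.
The subsidy must fill the gap: s = ps − pb = 97 − 66 = 31.

Required subsidy s = 31 per unit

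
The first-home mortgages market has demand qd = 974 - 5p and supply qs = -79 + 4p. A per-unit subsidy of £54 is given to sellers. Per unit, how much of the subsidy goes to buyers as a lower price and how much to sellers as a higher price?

Buyers gain £24 per unit; sellers gain £30 per unit

Pre-subsidy: 974 - 5p = -79 + 4p gives p* = 117, q* = 389.
With the subsidy, sellers receive ps = pb + 54 for each unit, where pb is the price buyers pay.
Supply in terms of pb becomes qs = -79 + 4(pb + 54) = 137 + 4pb. Setting this equal to demand: 974 - 5pb = 137 + 4pb, so pb = 93.
Sellers receive ps = 93 + 54 = 147; q' = 974 − 5·93 = 509.
Buyers' price falls by p* − pb = 117 − 93 = 24; sellers' price rises by ps − p* = 147 − 117 = 30.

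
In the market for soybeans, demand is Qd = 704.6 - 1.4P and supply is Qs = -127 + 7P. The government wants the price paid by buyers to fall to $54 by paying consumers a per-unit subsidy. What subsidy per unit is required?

At a buyer price of 54, quantity demanded is 704.6 − 1.4·54 = 629.
Sellers supply 629 only when they receive Ps with -127 + 7·Ps = 629, i.e. Ps = 108.
s = Ps − Pb = 108 − 54 = 54.

Required subsidy s = $54 per unit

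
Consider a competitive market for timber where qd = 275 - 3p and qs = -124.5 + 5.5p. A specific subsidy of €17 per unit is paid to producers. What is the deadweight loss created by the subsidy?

Pre-subsidy: 275 - 3p = -124.5 + 5.5p gives p* = 47, q* = 134.
With the subsidy, sellers receive ps = pb + 17 for each unit, where pb is the price buyers pay.
Supply in terms of pb becomes qs = -124.5 + 5.5(pb + 17) = -31 + 5.5pb. Setting this equal to demand: 275 - 3pb = -31 + 5.5pb, so pb = 36.
Sellers receive ps = 36 + 17 = 53; q' = 275 − 3·36 = 167.
The subsidy expands output by 167 − 134 = 33 past the efficient level; on those units the gap between marginal cost and willingness to pay runs from 0 up to 17.
DWL = ½ × 17 × 33 = 280.5.

Deadweight loss = €280.5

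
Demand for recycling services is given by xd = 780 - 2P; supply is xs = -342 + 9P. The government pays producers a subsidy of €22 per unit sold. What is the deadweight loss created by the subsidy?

Deadweight loss = €396

Pre-subsidy: 780 - 2P = -342 + 9P gives P* = 102, x* = 576.
With the subsidy, sellers receive Ps = Pb + 22 for each unit, where Pb is the price buyers pay.
Supply in terms of Pb becomes xs = -342 + 9(Pb + 22) = -144 + 9Pb. Setting this equal to demand: 780 - 2Pb = -144 + 9Pb, so Pb = 84.
Sellers receive Ps = 84 + 22 = 106; x' = 780 − 2·84 = 612.
The subsidy expands output by 612 − 576 = 36 past the efficient level; on those units the gap between marginal cost and willingness to pay runs from 0 up to 22.
DWL = ½ × 22 × 36 = 396.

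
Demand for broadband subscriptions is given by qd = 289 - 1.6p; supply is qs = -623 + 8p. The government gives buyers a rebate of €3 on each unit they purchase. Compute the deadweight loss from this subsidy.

Deadweight loss = €6

Pre-subsidy: 289 - 1.6p = -623 + 8p gives p* = 95, q* = 137.
With the rebate, buyers effectively pay pb = ps − 3, where ps is the price sellers receive.
Demand in terms of ps becomes qd = 289 − 1.6(ps − 3) = 293.8 - 1.6ps. Setting this equal to supply: 293.8 - 1.6ps = -623 + 8ps, so ps = 95.5.
Buyers pay pb = 95.5 − 3 = 92.5; q' = -623 + 8·95.5 = 141.
The subsidy expands output by 141 − 137 = 4 past the efficient level; on those units the gap between marginal cost and willingness to pay runs from 0 up to 3.
DWL = ½ × 3 × 4 = 6.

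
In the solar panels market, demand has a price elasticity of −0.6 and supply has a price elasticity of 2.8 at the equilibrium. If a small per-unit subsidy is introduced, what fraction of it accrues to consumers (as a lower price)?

For a small subsidy around the equilibrium, the benefit split depends on the relative slopes, which at a point are proportional to the elasticities.
Buyer share = εs/(εs + |εd|) = 2.8/(2.8 + 0.6) = 14/17; seller share = |εd|/(εs + |εd|) = 3/17.

Consumer share = 14/17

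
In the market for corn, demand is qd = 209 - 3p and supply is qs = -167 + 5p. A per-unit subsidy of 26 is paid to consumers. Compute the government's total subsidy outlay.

Pre-subsidy: 209 - 3p = -167 + 5p gives p* = 47, q* = 68.
With the rebate, buyers effectively pay pb = ps − 26, where ps is the price sellers receive.
Demand in terms of ps becomes qd = 209 − 3(ps − 26) = 287 - 3ps. Setting this equal to supply: 287 - 3ps = -167 + 5ps, so ps = 56.75.
Buyers pay pb = 56.75 − 26 = 30.75; q' = -167 + 5·56.75 = 116.75.
Government outlay = subsidy × quantity = 26 × 116.75 = 3035.5.

Government cost = 3035.5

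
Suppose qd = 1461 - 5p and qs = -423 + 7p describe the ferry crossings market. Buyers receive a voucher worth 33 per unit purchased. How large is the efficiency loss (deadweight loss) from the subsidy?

Pre-subsidy: 1461 - 5p = -423 + 7p gives p* = 157, q* = 676.
With the rebate, buyers effectively pay pb = ps − 33, where ps is the price sellers receive.
Demand in terms of ps becomes qd = 1461 − 5(ps − 33) = 1626 - 5ps. Setting this equal to supply: 1626 - 5ps = -423 + 7ps, so ps = 170.75.
Buyers pay pb = 170.75 − 33 = 137.75; q' = -423 + 7·170.75 = 772.25.
The subsidy expands output by 772.25 − 676 = 96.25 past the efficient level; on those units the gap between marginal cost and willingness to pay runs from 0 up to 33.
DWL = ½ × 33 × 96.25 = 1588.125.

Deadweight loss = 1588.125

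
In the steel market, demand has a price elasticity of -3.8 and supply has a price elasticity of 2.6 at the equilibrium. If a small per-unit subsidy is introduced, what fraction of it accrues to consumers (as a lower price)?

Consumer share = 0.40625

For a small subsidy around the equilibrium, the benefit split depends on the relative slopes, which at a point are proportional to the elasticities.
Buyer share = εs/(εs + |εd|) = 2.6/(2.6 + 3.8) = 0.40625; seller share = |εd|/(εs + |εd|) = 0.59375.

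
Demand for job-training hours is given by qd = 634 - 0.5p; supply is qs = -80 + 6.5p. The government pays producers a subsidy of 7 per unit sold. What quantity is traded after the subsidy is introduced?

q' = 586.25

Pre-subsidy: 634 - 0.5p = -80 + 6.5p gives p* = 102, q* = 583.
With the subsidy, sellers receive ps = pb + 7 for each unit, where pb is the price buyers pay.
Supply in terms of pb becomes qs = -80 + 6.5(pb + 7) = -34.5 + 6.5pb. Setting this equal to demand: 634 - 0.5pb = -34.5 + 6.5pb, so pb = 95.5.
Sellers receive ps = 95.5 + 7 = 102.5; q' = 634 − 0.5·95.5 = 586.25.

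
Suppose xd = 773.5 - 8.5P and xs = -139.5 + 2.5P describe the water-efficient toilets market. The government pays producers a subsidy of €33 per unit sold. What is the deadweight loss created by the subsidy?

Deadweight loss = €1051.875

Pre-subsidy: 773.5 - 8.5P = -139.5 + 2.5P gives P* = 83, x* = 68.
With the subsidy, sellers receive Ps = Pb + 33 for each unit, where Pb is the price buyers pay.
Supply in terms of Pb becomes xs = -139.5 + 2.5(Pb + 33) = -57 + 2.5Pb. Setting this equal to demand: 773.5 - 8.5Pb = -57 + 2.5Pb, so Pb = 75.5.
Sellers receive Ps = 75.5 + 33 = 108.5; x' = 773.5 − 8.5·75.5 = 131.75.
The subsidy expands output by 131.75 − 68 = 63.75 past the efficient level; on those units the gap between marginal cost and willingness to pay runs from 0 up to 33.
DWL = ½ × 33 × 63.75 = 1051.875.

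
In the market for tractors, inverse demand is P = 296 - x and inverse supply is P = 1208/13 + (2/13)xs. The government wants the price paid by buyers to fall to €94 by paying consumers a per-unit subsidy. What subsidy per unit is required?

At a buyer price of 94, quantity demanded is 296 − 1·94 = 202.
Sellers supply 202 only when they receive Ps = 1208/13 + (2/13)·202 = 124.
s = Ps − Pb = 124 − 94 = 30.

Required subsidy s = €30 per unit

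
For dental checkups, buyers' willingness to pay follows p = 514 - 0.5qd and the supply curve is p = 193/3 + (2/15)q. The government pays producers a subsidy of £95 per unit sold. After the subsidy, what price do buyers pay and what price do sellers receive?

Pre-subsidy: 514 - 0.5q = 193/3 + (2/15)q gives q* = 710 and p* = 159.
With the subsidy, sellers receive ps = pb + 95 for each unit, where pb is the price buyers pay.
On the curves, pb = 514 - 0.5q and ps = 193/3 + (2/15)q; the wedge ps − pb = 95 gives 193/3 + (2/15)q − (514 - 0.5q) = 95, so q' = 860.
Then pb = 514 − 0.5·860 = 84 and ps = 193/3 + (2/15)·860 = 179.

Buyers pay £84; sellers receive £179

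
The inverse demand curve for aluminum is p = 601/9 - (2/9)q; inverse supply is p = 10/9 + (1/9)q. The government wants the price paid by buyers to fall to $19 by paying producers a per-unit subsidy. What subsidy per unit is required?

Required subsidy s = $6 per unit

At a buyer price of 19, quantity demanded is 300.5 − 4.5·19 = 215.
Sellers supply 215 only when they receive ps = 10/9 + (1/9)·215 = 25.
s = ps − pb = 25 − 19 = 6.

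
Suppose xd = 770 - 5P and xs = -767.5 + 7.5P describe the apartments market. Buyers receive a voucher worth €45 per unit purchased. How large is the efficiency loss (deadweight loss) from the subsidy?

Pre-subsidy: 770 - 5P = -767.5 + 7.5P gives P* = 123, x* = 155.
With the rebate, buyers effectively pay Pb = Ps − 45, where Ps is the price sellers receive.
Demand in terms of Ps becomes xd = 770 − 5(Ps − 45) = 995 - 5Ps. Setting this equal to supply: 995 - 5Ps = -767.5 + 7.5Ps, so Ps = 141.
Buyers pay Pb = 141 − 45 = 96; x' = -767.5 + 7.5·141 = 290.
The subsidy expands output by 290 − 155 = 135 past the efficient level; on those units the gap between marginal cost and willingness to pay runs from 0 up to 45.
DWL = ½ × 45 × 135 = 3037.5.

Deadweight loss = €3037.5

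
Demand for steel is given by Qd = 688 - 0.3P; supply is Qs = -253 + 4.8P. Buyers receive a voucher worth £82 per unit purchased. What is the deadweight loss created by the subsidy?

Pre-subsidy: 688 - 0.3P = -253 + 4.8P gives P* = 9410/51, Q* = 10755/17.
With the rebate, buyers effectively pay Pb = Ps − 82, where Ps is the price sellers receive.
Demand in terms of Ps becomes Qd = 688 − 0.3(Ps − 82) = 712.6 - 0.3Ps. Setting this equal to supply: 712.6 - 0.3Ps = -253 + 4.8Ps, so Ps = 568/3.
Buyers pay Pb = 568/3 − 82 = 322/3; Q' = -253 + 4.8·(568/3) = 655.8.
The subsidy expands output by 655.8 − 10755/17 = 1968/85 past the efficient level; on those units the gap between marginal cost and willingness to pay runs from 0 up to 82.
DWL = ½ × 82 × 1968/85 = 80688/85.

Deadweight loss = 80688/85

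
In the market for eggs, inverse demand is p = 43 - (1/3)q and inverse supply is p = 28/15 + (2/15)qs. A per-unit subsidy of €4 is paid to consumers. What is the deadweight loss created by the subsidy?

Deadweight loss = 120/7

Pre-subsidy: 43 - (1/3)q = 28/15 + (2/15)q gives q* = 617/7 and p* = 286/21.
With the rebate, buyers effectively pay pb = ps − 4, where ps is the price sellers receive.
On the curves, pb = 43 - (1/3)q and ps = 28/15 + (2/15)q; the wedge ps − pb = 4 gives 28/15 + (2/15)q − (43 - (1/3)q) = 4, so q' = 677/7.
Then pb = 43 − (1/3)·(677/7) = 226/21 and ps = 28/15 + (2/15)·(677/7) = 310/21.
The subsidy expands output by 677/7 − 617/7 = 60/7 past the efficient level; on those units the gap between marginal cost and willingness to pay runs from 0 up to 4.
DWL = ½ × 4 × 60/7 = 120/7.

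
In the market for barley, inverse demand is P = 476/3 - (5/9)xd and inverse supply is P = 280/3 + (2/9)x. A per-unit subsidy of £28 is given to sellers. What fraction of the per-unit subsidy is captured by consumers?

Pre-subsidy: 476/3 - (5/9)x = 280/3 + (2/9)x gives x* = 84 and P* = 112.
With the subsidy, sellers receive Ps = Pb + 28 for each unit, where Pb is the price buyers pay.
On the curves, Pb = 476/3 - (5/9)x and Ps = 280/3 + (2/9)x; the wedge Ps − Pb = 28 gives 280/3 + (2/9)x − (476/3 - (5/9)x) = 28, so x' = 120.
Then Pb = 476/3 − (5/9)·120 = 92 and Ps = 280/3 + (2/9)·120 = 120.
Buyers' price falls by P* − Pb = 112 − 92 = 20; sellers' price rises by Ps − P* = 120 − 112 = 8.
So consumers capture 20/28 = 5/7 of each unit of subsidy.

Consumer share = 5/7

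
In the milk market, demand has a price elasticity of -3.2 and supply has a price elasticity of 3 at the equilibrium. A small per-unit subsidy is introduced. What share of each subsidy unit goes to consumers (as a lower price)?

Consumer share = 15/31

For a small subsidy around the equilibrium, the benefit split depends on the relative slopes, which at a point are proportional to the elasticities.
Buyer share = εs/(εs + |εd|) = 3/(3 + 3.2) = 15/31; seller share = |εd|/(εs + |εd|) = 16/31.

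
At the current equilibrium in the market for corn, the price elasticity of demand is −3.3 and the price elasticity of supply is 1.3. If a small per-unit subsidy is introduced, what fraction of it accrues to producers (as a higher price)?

Producer share = 33/46

For a small subsidy around the equilibrium, the benefit split depends on the relative slopes, which at a point are proportional to the elasticities.
Buyer share = εs/(εs + |εd|) = 1.3/(1.3 + 3.3) = 13/46; seller share = |εd|/(εs + |εd|) = 33/46.
So producers capture 33/46 of the subsidy.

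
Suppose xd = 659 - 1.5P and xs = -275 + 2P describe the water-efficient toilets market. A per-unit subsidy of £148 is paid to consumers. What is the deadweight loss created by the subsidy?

Deadweight loss = 65712/7

Pre-subsidy: 659 - 1.5P = -275 + 2P gives P* = 1868/7, x* = 1811/7.
With the rebate, buyers effectively pay Pb = Ps − 148, where Ps is the price sellers receive.
Demand in terms of Ps becomes xd = 659 − 1.5(Ps − 148) = 881 - 1.5Ps. Setting this equal to supply: 881 - 1.5Ps = -275 + 2Ps, so Ps = 2312/7.
Buyers pay Pb = 2312/7 − 148 = 1276/7; x' = -275 + 2·(2312/7) = 2699/7.
The subsidy expands output by 2699/7 − 1811/7 = 888/7 past the efficient level; on those units the gap between marginal cost and willingness to pay runs from 0 up to 148.
DWL = ½ × 148 × 888/7 = 65712/7.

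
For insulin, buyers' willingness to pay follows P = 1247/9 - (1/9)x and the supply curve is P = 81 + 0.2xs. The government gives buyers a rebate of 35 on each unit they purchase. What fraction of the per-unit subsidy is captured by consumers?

Pre-subsidy: 1247/9 - (1/9)x = 81 + 0.2x gives x* = 185 and P* = 118.
With the rebate, buyers effectively pay Pb = Ps − 35, where Ps is the price sellers receive.
On the curves, Pb = 1247/9 - (1/9)x and Ps = 81 + 0.2x; the wedge Ps − Pb = 35 gives 81 + 0.2x − (1247/9 - (1/9)x) = 35, so x' = 297.5.
Then Pb = 1247/9 − (1/9)·297.5 = 105.5 and Ps = 81 + 0.2·297.5 = 140.5.
Buyers' price falls by P* − Pb = 118 − 105.5 = 12.5; sellers' price rises by Ps − P* = 140.5 − 118 = 22.5.
So consumers capture 12.5/35 = 5/14 of each unit of subsidy.

Consumer share = 5/14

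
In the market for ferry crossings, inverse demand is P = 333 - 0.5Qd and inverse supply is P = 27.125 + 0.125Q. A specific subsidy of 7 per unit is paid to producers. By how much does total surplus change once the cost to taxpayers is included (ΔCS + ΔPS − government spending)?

Net change in total surplus = -39.2

Pre-subsidy: 333 - 0.5Q = 27.125 + 0.125Q gives Q* = 489.4 and P* = 88.3.
With the subsidy, sellers receive Ps = Pb + 7 for each unit, where Pb is the price buyers pay.
On the curves, Pb = 333 - 0.5Q and Ps = 27.125 + 0.125Q; the wedge Ps − Pb = 7 gives 27.125 + 0.125Q − (333 - 0.5Q) = 7, so Q' = 500.6.
Then Pb = 333 − 0.5·500.6 = 82.7 and Ps = 27.125 + 0.125·500.6 = 89.7.
ΔCS = ½(489.4 + 500.6)(88.3 − 82.7) = 2772; ΔPS = ½(489.4 + 500.6)(89.7 − 88.3) = 693.
Government spending = 7 × 500.6 = 3504.2.
Net change = 2772 + 693 − 3504.2 = -39.2. The loss equals the DWL triangle ½·7·11.2.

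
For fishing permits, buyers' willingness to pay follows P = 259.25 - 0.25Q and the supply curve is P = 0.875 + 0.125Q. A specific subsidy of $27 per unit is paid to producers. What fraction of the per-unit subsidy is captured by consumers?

Pre-subsidy: 259.25 - 0.25Q = 0.875 + 0.125Q gives Q* = 689 and P* = 87.
With the subsidy, sellers receive Ps = Pb + 27 for each unit, where Pb is the price buyers pay.
On the curves, Pb = 259.25 - 0.25Q and Ps = 0.875 + 0.125Q; the wedge Ps − Pb = 27 gives 0.875 + 0.125Q − (259.25 - 0.25Q) = 27, so Q' = 761.
Then Pb = 259.25 − 0.25·761 = 69 and Ps = 0.875 + 0.125·761 = 96.
Buyers' price falls by P* − Pb = 87 − 69 = 18; sellers' price rises by Ps − P* = 96 − 87 = 9.
So consumers capture 18/27 = 2/3 of each unit of subsidy.

Consumer share = 2/3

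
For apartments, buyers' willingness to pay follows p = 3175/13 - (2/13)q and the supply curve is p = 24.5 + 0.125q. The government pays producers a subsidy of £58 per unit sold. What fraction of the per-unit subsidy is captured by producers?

Producer share = 13/29

Pre-subsidy: 3175/13 - (2/13)q = 24.5 + 0.125q gives q* = 788 and p* = 123.
With the subsidy, sellers receive ps = pb + 58 for each unit, where pb is the price buyers pay.
On the curves, pb = 3175/13 - (2/13)q and ps = 24.5 + 0.125q; the wedge ps − pb = 58 gives 24.5 + 0.125q − (3175/13 - (2/13)q) = 58, so q' = 996.
Then pb = 3175/13 − (2/13)·996 = 91 and ps = 24.5 + 0.125·996 = 149.
Buyers' price falls by p* − pb = 123 − 91 = 32; sellers' price rises by ps − p* = 149 − 123 = 26.
So producers capture 26/58 = 13/29 of each unit of subsidy.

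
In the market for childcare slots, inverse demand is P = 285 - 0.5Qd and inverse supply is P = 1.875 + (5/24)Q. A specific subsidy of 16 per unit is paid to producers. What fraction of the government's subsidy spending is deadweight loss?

DWL / government spending = 64/2393

Pre-subsidy: 285 - 0.5Q = 1.875 + (5/24)Q gives Q* = 6795/17 and P* = 2895/34.
With the subsidy, sellers receive Ps = Pb + 16 for each unit, where Pb is the price buyers pay.
On the curves, Pb = 285 - 0.5Q and Ps = 1.875 + (5/24)Q; the wedge Ps − Pb = 16 gives 1.875 + (5/24)Q − (285 - 0.5Q) = 16, so Q' = 7179/17.
Then Pb = 285 − 0.5·(7179/17) = 2511/34 and Ps = 1.875 + (5/24)·(7179/17) = 3055/34.
ΔCS = ½(6795/17 + 7179/17)(2895/34 − 2511/34) = 78912/17; ΔPS = ½(6795/17 + 7179/17)(3055/34 − 2895/34) = 32880/17.
Government spending = 16 × 7179/17 = 114864/17.
DWL = ½ × 16 × (7179/17 − 6795/17) = 3072/17; fraction = (3072/17) / (114864/17) = 64/2393.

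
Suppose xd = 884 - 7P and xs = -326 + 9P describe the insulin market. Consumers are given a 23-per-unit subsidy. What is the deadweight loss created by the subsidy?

Deadweight loss = 1041.46875

Pre-subsidy: 884 - 7P = -326 + 9P gives P* = 75.625, x* = 354.625.
With the rebate, buyers effectively pay Pb = Ps − 23, where Ps is the price sellers receive.
Demand in terms of Ps becomes xd = 884 − 7(Ps − 23) = 1045 - 7Ps. Setting this equal to supply: 1045 - 7Ps = -326 + 9Ps, so Ps = 85.6875.
Buyers pay Pb = 85.6875 − 23 = 62.6875; x' = -326 + 9·85.6875 = 445.1875.
The subsidy expands output by 445.1875 − 354.625 = 90.5625 past the efficient level; on those units the gap between marginal cost and willingness to pay runs from 0 up to 23.
DWL = ½ × 23 × 90.5625 = 1041.46875.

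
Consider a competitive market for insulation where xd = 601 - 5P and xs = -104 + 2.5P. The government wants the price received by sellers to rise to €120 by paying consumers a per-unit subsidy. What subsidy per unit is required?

At a seller price of 120, quantity supplied is -104 + 2.5·120 = 196.
Buyers absorb 196 only when they pay Pb with 601 − 5·Pb = 196, i.e. Pb = 81.
s = Ps − Pb = 120 − 81 = 39.

Required subsidy s = €39 per unit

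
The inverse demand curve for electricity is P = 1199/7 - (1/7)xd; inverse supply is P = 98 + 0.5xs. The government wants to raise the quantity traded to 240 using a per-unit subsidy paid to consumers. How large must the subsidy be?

Required subsidy s = 81 per unit

At x = 240, from the demand curve buyers pay Pb = 1199/7 − (1/7)·240 = 137; from the supply curve sellers need Ps = 98 + 0.5·240 = 218.
The subsidy must fill the gap: s = Ps − Pb = 218 − 137 = 81.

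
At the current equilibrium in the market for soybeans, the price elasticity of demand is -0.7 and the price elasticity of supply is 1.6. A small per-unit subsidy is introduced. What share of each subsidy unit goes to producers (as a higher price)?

For a small subsidy around the equilibrium, the benefit split depends on the relative slopes, which at a point are proportional to the elasticities.
Buyer share = εs/(εs + |εd|) = 1.6/(1.6 + 0.7) = 16/23; seller share = |εd|/(εs + |εd|) = 7/23.
So producers capture 7/23 of the subsidy.

Producer share = 7/23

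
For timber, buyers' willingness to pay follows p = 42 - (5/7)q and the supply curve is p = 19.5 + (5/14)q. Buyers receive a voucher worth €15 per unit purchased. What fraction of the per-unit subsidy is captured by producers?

Pre-subsidy: 42 - (5/7)q = 19.5 + (5/14)q gives q* = 21 and p* = 27.
With the rebate, buyers effectively pay pb = ps − 15, where ps is the price sellers receive.
On the curves, pb = 42 - (5/7)q and ps = 19.5 + (5/14)q; the wedge ps − pb = 15 gives 19.5 + (5/14)q − (42 - (5/7)q) = 15, so q' = 35.
Then pb = 42 − (5/7)·35 = 17 and ps = 19.5 + (5/14)·35 = 32.
Buyers' price falls by p* − pb = 27 − 17 = 10; sellers' price rises by ps − p* = 32 − 27 = 5.
So producers capture 5/15 = 1/3 of each unit of subsidy.

Producer share = 1/3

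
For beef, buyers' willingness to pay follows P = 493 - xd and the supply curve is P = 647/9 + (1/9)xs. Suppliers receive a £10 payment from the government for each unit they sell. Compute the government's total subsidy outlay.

Pre-subsidy: 493 - x = 647/9 + (1/9)x gives x* = 379 and P* = 114.
With the subsidy, sellers receive Ps = Pb + 10 for each unit, where Pb is the price buyers pay.
On the curves, Pb = 493 - x and Ps = 647/9 + (1/9)x; the wedge Ps − Pb = 10 gives 647/9 + (1/9)x − (493 - x) = 10, so x' = 388.
Then Pb = 493 − 1·388 = 105 and Ps = 647/9 + (1/9)·388 = 115.
Government outlay = subsidy × quantity = 10 × 388 = 3880.

Government cost = £3880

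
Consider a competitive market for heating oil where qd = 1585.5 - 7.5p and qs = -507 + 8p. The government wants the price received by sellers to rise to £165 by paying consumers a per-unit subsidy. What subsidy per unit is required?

Required subsidy s = £62 per unit

At a seller price of 165, quantity supplied is -507 + 8·165 = 813.
Buyers absorb 813 only when they pay pb with 1585.5 − 7.5·pb = 813, i.e. pb = 103.
s = ps − pb = 165 − 103 = 62.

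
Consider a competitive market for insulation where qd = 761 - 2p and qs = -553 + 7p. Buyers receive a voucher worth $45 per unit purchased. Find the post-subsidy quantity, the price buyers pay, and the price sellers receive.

Pre-subsidy: 761 - 2p = -553 + 7p gives p* = 146, q* = 469.
With the rebate, buyers effectively pay pb = ps − 45, where ps is the price sellers receive.
Demand in terms of ps becomes qd = 761 − 2(ps − 45) = 851 - 2ps. Setting this equal to supply: 851 - 2ps = -553 + 7ps, so ps = 156.
Buyers pay pb = 156 − 45 = 111; q' = -553 + 7·156 = 539.

q' = 539; buyers pay $111; sellers receive $156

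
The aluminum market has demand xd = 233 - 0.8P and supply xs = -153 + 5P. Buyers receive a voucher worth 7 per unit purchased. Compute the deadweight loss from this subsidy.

Pre-subsidy: 233 - 0.8P = -153 + 5P gives P* = 1930/29, x* = 5213/29.
With the rebate, buyers effectively pay Pb = Ps − 7, where Ps is the price sellers receive.
Demand in terms of Ps becomes xd = 233 − 0.8(Ps − 7) = 238.6 - 0.8Ps. Setting this equal to supply: 238.6 - 0.8Ps = -153 + 5Ps, so Ps = 1958/29.
Buyers pay Pb = 1958/29 − 7 = 1755/29; x' = -153 + 5·(1958/29) = 5353/29.
The subsidy expands output by 5353/29 − 5213/29 = 140/29 past the efficient level; on those units the gap between marginal cost and willingness to pay runs from 0 up to 7.
DWL = ½ × 7 × 140/29 = 490/29.

Deadweight loss = 490/29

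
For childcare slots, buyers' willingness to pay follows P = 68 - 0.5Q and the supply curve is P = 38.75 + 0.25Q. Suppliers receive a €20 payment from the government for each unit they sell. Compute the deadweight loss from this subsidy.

Deadweight loss = 800/3

Pre-subsidy: 68 - 0.5Q = 38.75 + 0.25Q gives Q* = 39 and P* = 48.5.
With the subsidy, sellers receive Ps = Pb + 20 for each unit, where Pb is the price buyers pay.
On the curves, Pb = 68 - 0.5Q and Ps = 38.75 + 0.25Q; the wedge Ps − Pb = 20 gives 38.75 + 0.25Q − (68 - 0.5Q) = 20, so Q' = 197/3.
Then Pb = 68 − 0.5·(197/3) = 211/6 and Ps = 38.75 + 0.25·(197/3) = 331/6.
The subsidy expands output by 197/3 − 39 = 80/3 past the efficient level; on those units the gap between marginal cost and willingness to pay runs from 0 up to 20.
DWL = ½ × 20 × 80/3 = 800/3.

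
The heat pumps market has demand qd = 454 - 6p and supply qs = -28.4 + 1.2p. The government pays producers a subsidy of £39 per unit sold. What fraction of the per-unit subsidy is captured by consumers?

Pre-subsidy: 454 - 6p = -28.4 + 1.2p gives p* = 67, q* = 52.
With the subsidy, sellers receive ps = pb + 39 for each unit, where pb is the price buyers pay.
Supply in terms of pb becomes qs = -28.4 + 1.2(pb + 39) = 18.4 + 1.2pb. Setting this equal to demand: 454 - 6pb = 18.4 + 1.2pb, so pb = 60.5.
Sellers receive ps = 60.5 + 39 = 99.5; q' = 454 − 6·60.5 = 91.
Buyers' price falls by p* − pb = 67 − 60.5 = 6.5; sellers' price rises by ps − p* = 99.5 − 67 = 32.5.
So consumers capture 6.5/39 = 1/6 of each unit of subsidy.

Consumer share = 1/6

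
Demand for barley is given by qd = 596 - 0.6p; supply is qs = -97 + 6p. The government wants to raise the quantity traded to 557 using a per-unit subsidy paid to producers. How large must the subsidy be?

At q = 557, invert demand for the buyer price: pb = (596 − 557)/0.6 = 65; invert supply for the seller price: ps = (557 − (-97))/6 = 109.
The subsidy must fill the gap: s = ps − pb = 109 − 65 = 44.

Required subsidy s = 44 per unit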